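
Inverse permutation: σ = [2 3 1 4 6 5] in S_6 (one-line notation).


To find σ⁻¹, swap domain and range:
σ(1) = 2 → σ⁻¹(2) = 1
σ(2) = 3 → σ⁻¹(3) = 2
σ(3) = 1 → σ⁻¹(1) = 3
σ(4) = 4 → σ⁻¹(4) = 4
σ(5) = 6 → σ⁻¹(6) = 5
σ(6) = 5 → σ⁻¹(5) = 6

σ⁻¹ = [3 1 2 4 6 5]


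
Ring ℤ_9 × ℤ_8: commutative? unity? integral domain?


Direct product ring; commutative with unity (1,1); but (1,0)·(0,1) = (0,0) gives zero divisors, so not an integral domain
Commutative: Yes
Integral domain: No
Has unity: Yes

ℤ_9 × ℤ_8: Commutative=Yes, Unity=Yes


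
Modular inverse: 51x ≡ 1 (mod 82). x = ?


Use the extended Euclidean algorithm to write 1 = 51·s + 82·t; then s mod 82 is the inverse.
Euclidean algorithm:
  51 = 0·82 + 51
  82 = 1·51 + 31
  51 = 1·31 + 20
  31 = 1·20 + 11
  20 = 1·11 + 9
  11 = 1·9 + 2
  9 = 4·2 + 1
  2 = 2·1 + 0
gcd(51,82) = 1
Back-substitution gives: 51·(37) + 82·(-23) = 1
So 51⁻¹ ≡ 37 ≡ 37 (mod 82)
Check: 51 × 37 = 1887 ≡ 1 (mod 82) ✓

51⁻¹ ≡ 37 (mod 82)


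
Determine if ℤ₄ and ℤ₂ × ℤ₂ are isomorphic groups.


Comparing ℤ₄ and ℤ₂ × ℤ₂:
ℤ₄ has an element of order 4; ℤ₂×ℤ₂ has exponent 2

No, ℤ₄ ≇ ℤ₂ × ℤ₂


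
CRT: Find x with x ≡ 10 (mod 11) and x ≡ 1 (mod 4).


m₁ = 11, m₂ = 4, gcd = 1, so CRT applies. M = m₁·m₂ = 44
Let M₁ = M/m₁ = 4, M₂ = M/m₂ = 11
Find y₁ ≡ M₁⁻¹ (mod m₁): 4⁻¹ ≡ 3 (mod 11)
Find y₂ ≡ M₂⁻¹ (mod m₂): 11⁻¹ ≡ 3 (mod 4)
x = a₁·M₁·y₁ + a₂·M₂·y₂ = 10·4·3 + 1·11·3 = 153
Reduce mod 44: x ≡ 21
Check: 21 mod 11 = 10 ✓, 21 mod 4 = 1 ✓

x ≡ 21 (mod 44)


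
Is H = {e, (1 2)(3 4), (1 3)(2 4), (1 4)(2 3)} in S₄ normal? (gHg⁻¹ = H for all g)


H = {e, (1 2)(3 4), (1 3)(2 4), (1 4)(2 3)} in S₄
This is the Klein four-group V₄; it is normal in S₄ (it is a union of conjugacy classes)

Yes, normal subgroup


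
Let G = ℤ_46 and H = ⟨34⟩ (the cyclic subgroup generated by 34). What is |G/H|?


|⟨34⟩| = n / gcd(34, 46) = 46 / 2 = 23
H is normal (ℤ_46 is abelian).
|G/H| = |G| / |H| = 46 / 23 = 2

|G/H| = 2


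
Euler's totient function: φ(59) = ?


Factor n: 59 = 59
φ(n) = n · ∏(1 - 1/p) over distinct primes p | n
φ(59) = 59 · (1 - 1/59) = 58

φ(59) = 58


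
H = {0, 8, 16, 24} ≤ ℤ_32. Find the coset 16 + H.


16 + H = {16 + h (mod 32) : h ∈ H}
16+0=16, 16+8=24, 16+16=0, 16+24=8
16 + H = {0, 8, 16, 24} = 0 + H

16 + H = {0, 8, 16, 24}


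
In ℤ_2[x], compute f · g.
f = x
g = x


Expand and collect like terms; reduce coefficients mod 2:
x^0: 0·0 = 0 ≡ 0 (mod 2)
x^1: 0·1 + 1·0 = 0 ≡ 0 (mod 2)
x^2: 1·1 = 1 ≡ 1 (mod 2)
Result: x^2

f · g = x^2


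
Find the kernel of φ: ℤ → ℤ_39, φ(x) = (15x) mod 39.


Kernel = preimage of identity
ker(φ) = {x ∈ ℤ : 15x ≡ 0 (mod 39)}. gcd(15,39) = 3, so 15x ≡ 0 (mod 39) ⟺ x ≡ 0 (mod 39/3 = 13). Hence ker(φ) = 13ℤ

ker(φ) = 13ℤ


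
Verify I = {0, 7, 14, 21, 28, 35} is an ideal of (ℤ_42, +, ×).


Check ideal conditions for I = {0, 7, 14, 21, 28, 35} in ℤ_42:
(1) I is an additive subgroup? Yes
(2) For r ∈ ℤ_42 and a ∈ I: r·a ∈ I? Yes

Yes, I is an ideal of ℤ_42


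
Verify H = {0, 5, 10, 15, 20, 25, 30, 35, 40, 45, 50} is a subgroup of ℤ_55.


Subgroup test for H = {0, 5, 10, 15, 20, 25, 30, 35, 40, 45, 50} in (ℤ_55, +):
(1) 0 ∈ H? Yes
(2) Closure: for all a,b ∈ H, (a+b) mod 55 ∈ H? Yes
(3) Inverses: for all a ∈ H, -a mod 55 ∈ H? Yes

Yes, H is a subgroup of ℤ_55


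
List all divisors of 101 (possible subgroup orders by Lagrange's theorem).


Lagrange's theorem: |H| divides |G|
|G| = 101
Divisors of 101: 1, 101

Possible subgroup orders: {1, 101}


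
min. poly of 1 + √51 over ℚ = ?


Let α = 1 + √51. Then α - 1 = √51, so (α - 1)² = 51, giving α² - 2α - 50 = 0. Degree 2 and α ∉ ℚ, so this is the minimal polynomial.

Minimal polynomial: x² - 2x - 50


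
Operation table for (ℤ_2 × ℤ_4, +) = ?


Elements: {(0,0), (0,1), (0,2), (0,3), (1,0), (1,1), (1,2), (1,3)}
Operation: componentwise addition mod (2, 4)
Entry (a, b) = ((a₁+b₁) mod 2, (a₂+b₂) mod 4)

Cayley table:
      | (0,0) | (0,1) | (0,2) | (0,3) | (1,0) | (1,1) | (1,2) | (1,3)
(0,0) | (0,0) | (0,1) | (0,2) | (0,3) | (1,0) | (1,1) | (1,2) | (1,3)
(0,1) | (0,1) | (0,2) | (0,3) | (0,0) | (1,1) | (1,2) | (1,3) | (1,0)
(0,2) | (0,2) | (0,3) | (0,0) | (0,1) | (1,2) | (1,3) | (1,0) | (1,1)
(0,3) | (0,3) | (0,0) | (0,1) | (0,2) | (1,3) | (1,0) | (1,1) | (1,2)
(1,0) | (1,0) | (1,1) | (1,2) | (1,3) | (0,0) | (0,1) | (0,2) | (0,3)
(1,1) | (1,1) | (1,2) | (1,3) | (1,0) | (0,1) | (0,2) | (0,3) | (0,0)
(1,2) | (1,2) | (1,3) | (1,0) | (1,1) | (0,2) | (0,3) | (0,0) | (0,1)
(1,3) | (1,3) | (1,0) | (1,1) | (1,2) | (0,3) | (0,0) | (0,1) | (0,2)


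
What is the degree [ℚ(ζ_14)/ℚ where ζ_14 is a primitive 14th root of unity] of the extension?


[ℚ(ζ_n):ℚ] = deg Φ_n(x) = φ(n). Here φ(14) = 6

[ℚ(ζ_14)/ℚ where ζ_14 is a primitive 14th root of unity] = 6


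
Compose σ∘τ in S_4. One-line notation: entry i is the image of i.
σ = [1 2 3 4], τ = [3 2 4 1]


σ∘τ: apply τ first, then σ
1 →τ 3 →σ 3
2 →τ 2 →σ 2
3 →τ 4 →σ 4
4 →τ 1 →σ 1

σ∘τ = [3 2 4 1]


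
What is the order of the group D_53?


|D_n| = 2n (n rotations and n reflections)
|D_53| = 2×53 = 106

|D_53| = 106


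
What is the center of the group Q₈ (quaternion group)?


Z(G) = {g ∈ G | gx = xg for all x ∈ G}
In Q₈ = {±1, ±i, ±j, ±k}, only ±1 commute with every element

Z(Q₈ (quaternion group)) = {1, -1}


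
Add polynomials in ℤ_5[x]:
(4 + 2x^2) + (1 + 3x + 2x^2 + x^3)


Add coefficients mod 5:
x^0: 4 + 1 = 0 (mod 5)
x^1: 0 + 3 = 3 (mod 5)
x^2: 2 + 2 = 4 (mod 5)
x^3: 0 + 1 = 1 (mod 5)
Result: 3x + 4x^2 + x^3

f + g = 3x + 4x^2 + x^3


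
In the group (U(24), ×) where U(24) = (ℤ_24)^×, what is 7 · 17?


Operation: multiplication mod 24
7 · 17 = (a × b) mod 24 with a = 7, b = 17

7 · 17 = 23


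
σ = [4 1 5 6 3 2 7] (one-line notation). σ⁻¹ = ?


To find σ⁻¹, swap domain and range:
σ(1) = 4 → σ⁻¹(4) = 1
σ(2) = 1 → σ⁻¹(1) = 2
σ(3) = 5 → σ⁻¹(5) = 3
σ(4) = 6 → σ⁻¹(6) = 4
σ(5) = 3 → σ⁻¹(3) = 5
σ(6) = 2 → σ⁻¹(2) = 6
σ(7) = 7 → σ⁻¹(7) = 7

σ⁻¹ = [2 6 5 1 3 4 7]


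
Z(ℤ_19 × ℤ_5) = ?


Z(G) = {g ∈ G | gx = xg for all x ∈ G}
Direct product of abelian groups is abelian, so Z(G) = G

Z(ℤ_19 × ℤ_5) = ℤ_19 × ℤ_5


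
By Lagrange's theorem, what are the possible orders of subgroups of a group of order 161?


Lagrange's theorem: |H| divides |G|
|G| = 161
Divisors of 161: 1, 7, 23, 161

Possible subgroup orders: {1, 7, 23, 161}


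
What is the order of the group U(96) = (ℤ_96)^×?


U(n) is the group of units mod n; |U(n)| = φ(n)
|U(96)| = φ(96) = 32

|U(96) = (ℤ_96)^×| = 32


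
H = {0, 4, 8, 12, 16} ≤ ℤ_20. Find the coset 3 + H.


3 + H = {3 + h (mod 20) : h ∈ H}
3+0=3, 3+4=7, 3+8=11, 3+12=15, 3+16=19

3 + H = {3, 7, 11, 15, 19}


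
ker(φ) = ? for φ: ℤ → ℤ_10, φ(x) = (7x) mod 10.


Kernel = preimage of identity
ker(φ) = {x ∈ ℤ : 7x ≡ 0 (mod 10)}. gcd(7,10) = 1, so 7x ≡ 0 (mod 10) ⟺ x ≡ 0 (mod 10/1 = 10). Hence ker(φ) = 10ℤ

ker(φ) = 10ℤ


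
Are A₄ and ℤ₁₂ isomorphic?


Comparing A₄ and ℤ₁₂:
A₄ is non-abelian, ℤ₁₂ is abelian

No, A₄ ≇ ℤ₁₂


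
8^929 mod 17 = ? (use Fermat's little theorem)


Fermat's little theorem: if p is prime and gcd(a,p)=1, then a^(p-1) ≡ 1 (mod p)
p = 17 is prime, gcd(8,17) = 1
Reduce exponent: 929 mod 16 = 1
So 8^929 ≡ 8^1 (mod 17)
8^1 mod 17 = 8

8^929 ≡ 8 (mod 17)


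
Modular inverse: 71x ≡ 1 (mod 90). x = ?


Use the extended Euclidean algorithm to write 1 = 71·s + 90·t; then s mod 90 is the inverse.
Euclidean algorithm:
  71 = 0·90 + 71
  90 = 1·71 + 19
  71 = 3·19 + 14
  19 = 1·14 + 5
  14 = 2·5 + 4
  5 = 1·4 + 1
  4 = 4·1 + 0
gcd(71,90) = 1
Back-substitution gives: 71·(-19) + 90·(15) = 1
So 71⁻¹ ≡ -19 ≡ 71 (mod 90)
Check: 71 × 71 = 5041 ≡ 1 (mod 90) ✓

71⁻¹ ≡ 71 (mod 90)


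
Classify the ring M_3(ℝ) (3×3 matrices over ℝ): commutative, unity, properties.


Matrix multiplication is non-commutative for n ≥ 2; the identity matrix I is the unity; singular matrices give zero divisors, so not an integral domain
Commutative: No
Integral domain: No
Has unity: Yes

M_3(ℝ) (3×3 matrices over ℝ): Commutative=No, Unity=Yes


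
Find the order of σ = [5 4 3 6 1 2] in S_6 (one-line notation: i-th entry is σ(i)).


Cycle decomposition: (1 5) (2 4 6)
Cycle lengths: 2, 3
Order = lcm(2, 3) = 6

ord(σ) = 6


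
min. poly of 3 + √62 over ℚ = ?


Let α = 3 + √62. Then α - 3 = √62, so (α - 3)² = 62, giving α² - 6α - 53 = 0. Degree 2 and α ∉ ℚ, so this is the minimal polynomial.

Minimal polynomial: x² - 6x - 53


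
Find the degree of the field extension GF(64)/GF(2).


GF(64) = GF(2^6), so the extension degree is 6

[GF(64)/GF(2)] = 6


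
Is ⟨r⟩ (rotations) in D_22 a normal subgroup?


H = ⟨r⟩ (rotations) in D_22
The rotation subgroup ⟨r⟩ has index 2 in D_22, so it is normal

Yes, normal subgroup


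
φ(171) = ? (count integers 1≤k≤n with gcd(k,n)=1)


Factor n: 171 = 3^2 × 19
φ(n) = n · ∏(1 - 1/p) over distinct primes p | n
φ(171) = 171 · (1 - 1/3) · (1 - 1/19) = 108

φ(171) = 108


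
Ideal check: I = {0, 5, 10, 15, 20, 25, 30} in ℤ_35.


Check ideal conditions for I = {0, 5, 10, 15, 20, 25, 30} in ℤ_35:
(1) I is an additive subgroup? Yes
(2) For r ∈ ℤ_35 and a ∈ I: r·a ∈ I? Yes

Yes, I is an ideal of ℤ_35


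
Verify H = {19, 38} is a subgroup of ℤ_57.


Subgroup test for H = {19, 38} in (ℤ_57, +):
(1) 0 ∈ H? No
(2) Closure: for all a,b ∈ H, (a+b) mod 57 ∈ H? No  [counterexample: 19 + 38 = 0 ∉ H]
(3) Inverses: for all a ∈ H, -a mod 57 ∈ H? Yes

No, H is not a subgroup of ℤ_57


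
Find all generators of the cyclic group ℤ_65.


g generates ℤ_n iff gcd(g,n) = 1
Prime factors of 65: 5, 13
Generators are g ∈ {1,...,64} not divisible by any of these primes.
Generators: {1, 2, 3, 4, 6, 7, 8, 9, 11, 12, 14, 16, 17, 18, 19, 21, 22, 23, 24, 27, 28, 29, 31, 32, 33, 34, 36, 37, 38, 41, 42, 43, 44, 46, 47, 48, 49, 51, 53, 54, 56, 57, 58, 59, 61, 62, 63, 64}
Number of generators = φ(65) = 48

Generators of ℤ_65 = {1, 2, 3, 4, 6, 7, 8, 9, 11, 12, 14, 16, 17, 18, 19, 21, 22, 23, 24, 27, 28, 29, 31, 32, 33, 34, 36, 37, 38, 41, 42, 43, 44, 46, 47, 48, 49, 51, 53, 54, 56, 57, 58, 59, 61, 62, 63, 64}


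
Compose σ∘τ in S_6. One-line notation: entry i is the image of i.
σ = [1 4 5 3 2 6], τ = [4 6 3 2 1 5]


σ∘τ: apply τ first, then σ
1 →τ 4 →σ 3
2 →τ 6 →σ 6
3 →τ 3 →σ 5
4 →τ 2 →σ 4
5 →τ 1 →σ 1
6 →τ 5 →σ 2

σ∘τ = [3 6 5 4 1 2]


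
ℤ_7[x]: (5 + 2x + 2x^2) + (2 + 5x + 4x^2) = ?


Add coefficients mod 7:
x^0: 5 + 2 = 0 (mod 7)
x^1: 2 + 5 = 0 (mod 7)
x^2: 2 + 4 = 6 (mod 7)
Result: 6x^2

f + g = 6x^2


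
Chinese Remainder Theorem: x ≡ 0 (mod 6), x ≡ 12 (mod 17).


m₁ = 6, m₂ = 17, gcd = 1, so CRT applies. M = m₁·m₂ = 102
Let M₁ = M/m₁ = 17, M₂ = M/m₂ = 6
Find y₁ ≡ M₁⁻¹ (mod m₁): 17⁻¹ ≡ 5 (mod 6)
Find y₂ ≡ M₂⁻¹ (mod m₂): 6⁻¹ ≡ 3 (mod 17)
x = a₁·M₁·y₁ + a₂·M₂·y₂ = 0·17·5 + 12·6·3 = 216
Reduce mod 102: x ≡ 12
Check: 12 mod 6 = 0 ✓, 12 mod 17 = 12 ✓

x ≡ 12 (mod 102)


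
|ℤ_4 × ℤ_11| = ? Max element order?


|ℤ_4 × ℤ_11| = 4 × 11 = 44
Max element order = lcm(4,11) = 44
Cyclic? Yes (gcd=1)

|ℤ_4×ℤ_11| = 44, max element order = 44


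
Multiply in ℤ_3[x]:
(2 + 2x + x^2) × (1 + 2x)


Expand and collect like terms; reduce coefficients mod 3:
x^0: 2·1 = 2 ≡ 2 (mod 3)
x^1: 2·2 + 2·1 = 6 ≡ 0 (mod 3)
x^2: 2·2 + 1·1 = 5 ≡ 2 (mod 3)
x^3: 1·2 = 2 ≡ 2 (mod 3)
Result: 2 + 2x^2 + 2x^3

f · g = 2 + 2x^2 + 2x^3


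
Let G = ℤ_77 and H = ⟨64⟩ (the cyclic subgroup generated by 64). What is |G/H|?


|⟨64⟩| = n / gcd(64, 77) = 77 / 1 = 77
H is normal (ℤ_77 is abelian).
|G/H| = |G| / |H| = 77 / 77 = 1

|G/H| = 1


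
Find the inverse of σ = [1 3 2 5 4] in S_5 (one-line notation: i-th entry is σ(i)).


To find σ⁻¹, swap domain and range:
σ(1) = 1 → σ⁻¹(1) = 1
σ(2) = 3 → σ⁻¹(3) = 2
σ(3) = 2 → σ⁻¹(2) = 3
σ(4) = 5 → σ⁻¹(5) = 4
σ(5) = 4 → σ⁻¹(4) = 5

σ⁻¹ = [1 3 2 5 4]


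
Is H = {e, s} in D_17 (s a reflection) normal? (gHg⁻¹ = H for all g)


H = {e, s} in D_17 (s a reflection)
r·s·r⁻¹ = sr⁻² ≠ s for n ≥ 3, so {e, s} is not closed under conjugation

No, not a normal subgroup


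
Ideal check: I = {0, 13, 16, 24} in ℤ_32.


Check ideal conditions for I = {0, 13, 16, 24} in ℤ_32:
(1) I is an additive subgroup? No
(2) For r ∈ ℤ_32 and a ∈ I: r·a ∈ I? No  [counterexample: r=2, a=13, r·a mod 32 = 26 ∉ I]

No, I is not an ideal of ℤ_32


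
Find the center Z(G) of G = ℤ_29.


Z(G) = {g ∈ G | gx = xg for all x ∈ G}
ℤ_29 is abelian, so Z(G) = G

Z(ℤ_29) = ℤ_29


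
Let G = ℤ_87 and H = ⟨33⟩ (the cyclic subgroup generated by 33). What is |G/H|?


|⟨33⟩| = n / gcd(33, 87) = 87 / 3 = 29
H is normal (ℤ_87 is abelian).
|G/H| = |G| / |H| = 87 / 29 = 3

|G/H| = 3


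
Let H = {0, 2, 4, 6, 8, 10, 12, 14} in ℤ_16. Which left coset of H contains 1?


1 + H = {1 + h (mod 16) : h ∈ H}
1+0=1, 1+2=3, 1+4=5, 1+6=7, 1+8=9, 1+10=11, 1+12=13, 1+14=15

1 + H = {1, 3, 5, 7, 9, 11, 13, 15}


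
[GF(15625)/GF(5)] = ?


GF(15625) = GF(5^6), so the extension degree is 6

[GF(15625)/GF(5)] = 6


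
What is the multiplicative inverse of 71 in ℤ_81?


Use the extended Euclidean algorithm to write 1 = 71·s + 81·t; then s mod 81 is the inverse.
Euclidean algorithm:
  71 = 0·81 + 71
  81 = 1·71 + 10
  71 = 7·10 + 1
  10 = 10·1 + 0
gcd(71,81) = 1
Back-substitution gives: 71·(8) + 81·(-7) = 1
So 71⁻¹ ≡ 8 ≡ 8 (mod 81)
Check: 71 × 8 = 568 ≡ 1 (mod 81) ✓

71⁻¹ ≡ 8 (mod 81)


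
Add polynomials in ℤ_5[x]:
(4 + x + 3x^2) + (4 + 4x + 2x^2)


Add coefficients mod 5:
x^0: 4 + 4 = 3 (mod 5)
x^1: 1 + 4 = 0 (mod 5)
x^2: 3 + 2 = 0 (mod 5)
Result: 3

f + g = 3


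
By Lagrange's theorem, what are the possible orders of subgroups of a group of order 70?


Lagrange's theorem: |H| divides |G|
|G| = 70
Divisors of 70: 1, 2, 5, 7, 10, 14, 35, 70

Possible subgroup orders: {1, 2, 5, 7, 10, 14, 35, 70}


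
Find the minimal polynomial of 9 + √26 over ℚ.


Let α = 9 + √26. Then α - 9 = √26, so (α - 9)² = 26, giving α² - 18α + 55 = 0. Degree 2 and α ∉ ℚ, so this is the minimal polynomial.

Minimal polynomial: x² - 18x + 55


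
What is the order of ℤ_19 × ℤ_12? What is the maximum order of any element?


|ℤ_19 × ℤ_12| = 19 × 12 = 228
Max element order = lcm(19,12) = 228
Cyclic? Yes (gcd=1)

|ℤ_19×ℤ_12| = 228, max element order = 228


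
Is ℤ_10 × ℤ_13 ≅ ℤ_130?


Comparing ℤ_10 × ℤ_13 and ℤ_130:
gcd(10,13) = 1, so ℤ_10 × ℤ_13 ≅ ℤ_130 (CRT)

Yes, ℤ_10 × ℤ_13 ≅ ℤ_130


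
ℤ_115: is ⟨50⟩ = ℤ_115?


g generates ℤ_n iff gcd(g, n) = 1
gcd(50, 115) = 5
Since gcd = 5 ≠ 1, ⟨50⟩ has order 23 < 115, so 50 is not a generator.

No, 50 does not generate ℤ_115


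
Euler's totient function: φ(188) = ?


Factor n: 188 = 2^2 × 47
φ(n) = n · ∏(1 - 1/p) over distinct primes p | n
φ(188) = 188 · (1 - 1/2) · (1 - 1/47) = 92

φ(188) = 92


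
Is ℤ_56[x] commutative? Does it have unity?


ℤ_56 has zero divisors (2·28 ≡ 0), and these lift to constant zero divisors in ℤ_56[x]; so not an integral domain
Commutative: Yes
Integral domain: No
Has unity: Yes

ℤ_56[x]: Commutative=Yes, Unity=Yes


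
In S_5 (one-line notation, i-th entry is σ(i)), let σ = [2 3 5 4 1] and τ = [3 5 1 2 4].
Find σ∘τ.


σ∘τ: apply τ first, then σ
1 →τ 3 →σ 5
2 →τ 5 →σ 1
3 →τ 1 →σ 2
4 →τ 2 →σ 3
5 →τ 4 →σ 4

σ∘τ = [5 1 2 3 4]


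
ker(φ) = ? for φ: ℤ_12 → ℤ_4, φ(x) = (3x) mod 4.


Kernel = preimage of identity
ker(φ) = {x ∈ ℤ_12 : 3x ≡ 0 (mod 4)}. Since 4 | 12, φ is well-defined. The kernel is the cyclic subgroup ⟨4⟩ of ℤ_12 (order 3), i.e. {0, 4, 8}

ker(φ) = {0, 4, 8}


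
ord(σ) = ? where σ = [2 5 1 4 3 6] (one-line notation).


Cycle decomposition: (1 2 5 3)
Cycle lengths: 4
Order = lcm(4) = 4

ord(σ) = 4


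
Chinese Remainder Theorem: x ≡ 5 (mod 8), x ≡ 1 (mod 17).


m₁ = 8, m₂ = 17, gcd = 1, so CRT applies. M = m₁·m₂ = 136
Let M₁ = M/m₁ = 17, M₂ = M/m₂ = 8
Find y₁ ≡ M₁⁻¹ (mod m₁): 17⁻¹ ≡ 1 (mod 8)
Find y₂ ≡ M₂⁻¹ (mod m₂): 8⁻¹ ≡ 15 (mod 17)
x = a₁·M₁·y₁ + a₂·M₂·y₂ = 5·17·1 + 1·8·15 = 205
Reduce mod 136: x ≡ 69
Check: 69 mod 8 = 5 ✓, 69 mod 17 = 1 ✓

x ≡ 69 (mod 136)


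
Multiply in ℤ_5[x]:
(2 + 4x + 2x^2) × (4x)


Expand and collect like terms; reduce coefficients mod 5:
x^0: 2·0 = 0 ≡ 0 (mod 5)
x^1: 2·4 + 4·0 = 8 ≡ 3 (mod 5)
x^2: 4·4 + 2·0 = 16 ≡ 1 (mod 5)
x^3: 2·4 = 8 ≡ 3 (mod 5)
Result: 3x + x^2 + 3x^3

f · g = 3x + x^2 + 3x^3


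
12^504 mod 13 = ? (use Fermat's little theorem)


Fermat's little theorem: if p is prime and gcd(a,p)=1, then a^(p-1) ≡ 1 (mod p)
p = 13 is prime, gcd(12,13) = 1
Reduce exponent: 504 mod 12 = 0
So 12^504 ≡ 12^0 (mod 13)
12^0 = 1

12^504 ≡ 1 (mod 13)


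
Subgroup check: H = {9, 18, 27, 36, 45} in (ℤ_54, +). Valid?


Subgroup test for H = {9, 18, 27, 36, 45} in (ℤ_54, +):
(1) 0 ∈ H? No
(2) Closure: for all a,b ∈ H, (a+b) mod 54 ∈ H? No  [counterexample: 9 + 45 = 0 ∉ H]
(3) Inverses: for all a ∈ H, -a mod 54 ∈ H? Yes

No, H is not a subgroup of ℤ_54


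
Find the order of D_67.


|D_n| = 2n (n rotations and n reflections)
|D_67| = 2×67 = 134

|D_67| = 134


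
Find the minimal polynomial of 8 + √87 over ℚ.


Let α = 8 + √87. Then α - 8 = √87, so (α - 8)² = 87, giving α² - 16α - 23 = 0. Degree 2 and α ∉ ℚ, so this is the minimal polynomial.

Minimal polynomial: x² - 16x - 23


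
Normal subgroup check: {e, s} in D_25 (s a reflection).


H = {e, s} in D_25 (s a reflection)
r·s·r⁻¹ = sr⁻² ≠ s for n ≥ 3, so {e, s} is not closed under conjugation

No, not a normal subgroup


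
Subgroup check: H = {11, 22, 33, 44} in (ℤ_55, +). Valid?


Subgroup test for H = {11, 22, 33, 44} in (ℤ_55, +):
(1) 0 ∈ H? No
(2) Closure: for all a,b ∈ H, (a+b) mod 55 ∈ H? No  [counterexample: 11 + 44 = 0 ∉ H]
(3) Inverses: for all a ∈ H, -a mod 55 ∈ H? Yes

No, H is not a subgroup of ℤ_55


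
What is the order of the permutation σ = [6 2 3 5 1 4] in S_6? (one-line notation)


Cycle decomposition: (1 6 4 5)
Cycle lengths: 4
Order = lcm(4) = 4

ord(σ) = 4


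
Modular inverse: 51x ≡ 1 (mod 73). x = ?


Use the extended Euclidean algorithm to write 1 = 51·s + 73·t; then s mod 73 is the inverse.
Euclidean algorithm:
  51 = 0·73 + 51
  73 = 1·51 + 22
  51 = 2·22 + 7
  22 = 3·7 + 1
  7 = 7·1 + 0
gcd(51,73) = 1
Back-substitution gives: 51·(-10) + 73·(7) = 1
So 51⁻¹ ≡ -10 ≡ 63 (mod 73)
Check: 51 × 63 = 3213 ≡ 1 (mod 73) ✓

51⁻¹ ≡ 63 (mod 73)


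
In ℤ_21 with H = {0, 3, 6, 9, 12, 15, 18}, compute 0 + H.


0 + H = {0 + h (mod 21) : h ∈ H}
0+0=0, 0+3=3, 0+6=6, 0+9=9, 0+12=12, 0+15=15, 0+18=18

0 + H = {0, 3, 6, 9, 12, 15, 18}


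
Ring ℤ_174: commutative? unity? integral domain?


ℤ_174 is a commutative ring with unity 1; 174 = 2×87 is composite, so 2·87 ≡ 0 gives zero divisors (not an integral domain)
Commutative: Yes
Integral domain: No
Has unity: Yes

ℤ_174: Commutative=Yes, Unity=Yes


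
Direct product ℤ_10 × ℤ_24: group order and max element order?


|ℤ_10 × ℤ_24| = 10 × 24 = 240
Max element order = lcm(10,24) = 120
Cyclic? No (gcd=2)

|ℤ_10×ℤ_24| = 240, max element order = 120


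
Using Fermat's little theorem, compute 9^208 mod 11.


Fermat's little theorem: if p is prime and gcd(a,p)=1, then a^(p-1) ≡ 1 (mod p)
p = 11 is prime, gcd(9,11) = 1
Reduce exponent: 208 mod 10 = 8
So 9^208 ≡ 9^8 (mod 11)
9^8 mod 11 = 3

9^208 ≡ 3 (mod 11)


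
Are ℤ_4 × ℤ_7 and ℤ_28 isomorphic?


Comparing ℤ_4 × ℤ_7 and ℤ_28:
gcd(4,7) = 1, so ℤ_4 × ℤ_7 ≅ ℤ_28 (CRT)

Yes, ℤ_4 × ℤ_7 ≅ ℤ_28


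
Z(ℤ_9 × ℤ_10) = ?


Z(G) = {g ∈ G | gx = xg for all x ∈ G}
Direct product of abelian groups is abelian, so Z(G) = G

Z(ℤ_9 × ℤ_10) = ℤ_9 × ℤ_10


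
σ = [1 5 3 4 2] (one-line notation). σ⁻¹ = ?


To find σ⁻¹, swap domain and range:
σ(1) = 1 → σ⁻¹(1) = 1
σ(2) = 5 → σ⁻¹(5) = 2
σ(3) = 3 → σ⁻¹(3) = 3
σ(4) = 4 → σ⁻¹(4) = 4
σ(5) = 2 → σ⁻¹(2) = 5

σ⁻¹ = [1 5 3 4 2]


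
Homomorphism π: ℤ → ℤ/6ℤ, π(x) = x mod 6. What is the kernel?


Kernel = preimage of identity
ker(π) = multiples of 6 = 6ℤ

ker(π) = 6ℤ


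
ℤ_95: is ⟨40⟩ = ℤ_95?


g generates ℤ_n iff gcd(g, n) = 1
gcd(40, 95) = 5
Since gcd = 5 ≠ 1, ⟨40⟩ has order 19 < 95, so 40 is not a generator.

No, 40 does not generate ℤ_95


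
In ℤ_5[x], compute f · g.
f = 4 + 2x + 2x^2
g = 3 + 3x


Expand and collect like terms; reduce coefficients mod 5:
x^0: 4·3 = 12 ≡ 2 (mod 5)
x^1: 4·3 + 2·3 = 18 ≡ 3 (mod 5)
x^2: 2·3 + 2·3 = 12 ≡ 2 (mod 5)
x^3: 2·3 = 6 ≡ 1 (mod 5)
Result: 2 + 3x + 2x^2 + x^3

f · g = 2 + 3x + 2x^2 + x^3


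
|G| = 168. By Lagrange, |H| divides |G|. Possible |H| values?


Lagrange's theorem: |H| divides |G|
|G| = 168
Divisors of 168: 1, 2, 3, 4, 6, 7, 8, 12, 14, 21, 24, 28, 42, 56, 84, 168

Possible subgroup orders: {1, 2, 3, 4, 6, 7, 8, 12, 14, 21, 24, 28, 42, 56, 84, 168}


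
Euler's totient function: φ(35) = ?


Factor n: 35 = 5 × 7
φ(n) = n · ∏(1 - 1/p) over distinct primes p | n
φ(35) = 35 · (1 - 1/5) · (1 - 1/7) = 24

φ(35) = 24


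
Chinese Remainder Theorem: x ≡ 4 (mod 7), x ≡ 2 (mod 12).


m₁ = 7, m₂ = 12, gcd = 1, so CRT applies. M = m₁·m₂ = 84
Let M₁ = M/m₁ = 12, M₂ = M/m₂ = 7
Find y₁ ≡ M₁⁻¹ (mod m₁): 12⁻¹ ≡ 3 (mod 7)
Find y₂ ≡ M₂⁻¹ (mod m₂): 7⁻¹ ≡ 7 (mod 12)
x = a₁·M₁·y₁ + a₂·M₂·y₂ = 4·12·3 + 2·7·7 = 242
Reduce mod 84: x ≡ 74
Check: 74 mod 7 = 4 ✓, 74 mod 12 = 2 ✓

x ≡ 74 (mod 84)


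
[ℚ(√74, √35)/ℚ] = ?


[ℚ(√74,√35):ℚ] = [ℚ(√74,√35):ℚ(√74)]·[ℚ(√74):ℚ] = 2·2 = 4

[ℚ(√74, √35)/ℚ] = 4


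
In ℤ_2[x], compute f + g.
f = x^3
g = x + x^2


Add coefficients mod 2:
x^0: 0 + 0 = 0 (mod 2)
x^1: 0 + 1 = 1 (mod 2)
x^2: 0 + 1 = 1 (mod 2)
x^3: 1 + 0 = 1 (mod 2)
Result: x + x^2 + x^3

f + g = x + x^2 + x^3


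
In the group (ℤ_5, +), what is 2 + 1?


Operation: addition mod 5
2 + 1 = (a + b) mod 5 with a = 2, b = 1

2 + 1 = 3


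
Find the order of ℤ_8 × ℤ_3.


|A × B| = |A| · |B|
|ℤ_8 × ℤ_3| = 8 × 3 = 24

|ℤ_8 × ℤ_3| = 24


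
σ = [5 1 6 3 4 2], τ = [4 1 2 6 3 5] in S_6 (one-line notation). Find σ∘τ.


σ∘τ: apply τ first, then σ
1 →τ 4 →σ 3
2 →τ 1 →σ 5
3 →τ 2 →σ 1
4 →τ 6 →σ 2
5 →τ 3 →σ 6
6 →τ 5 →σ 4

σ∘τ = [3 5 1 2 6 4]


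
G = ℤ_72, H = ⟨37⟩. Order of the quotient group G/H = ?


|⟨37⟩| = n / gcd(37, 72) = 72 / 1 = 72
H is normal (ℤ_72 is abelian).
|G/H| = |G| / |H| = 72 / 72 = 1

|G/H| = 1


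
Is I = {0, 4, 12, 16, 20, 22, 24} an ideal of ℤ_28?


Check ideal conditions for I = {0, 4, 12, 16, 20, 22, 24} in ℤ_28:
(1) I is an additive subgroup? No
(2) For r ∈ ℤ_28 and a ∈ I: r·a ∈ I? No  [counterexample: r=2, a=4, r·a mod 28 = 8 ∉ I]

No, I is not an ideal of ℤ_28


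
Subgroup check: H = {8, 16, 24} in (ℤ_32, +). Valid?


Subgroup test for H = {8, 16, 24} in (ℤ_32, +):
(1) 0 ∈ H? No
(2) Closure: for all a,b ∈ H, (a+b) mod 32 ∈ H? No  [counterexample: 8 + 24 = 0 ∉ H]
(3) Inverses: for all a ∈ H, -a mod 32 ∈ H? Yes

No, H is not a subgroup of ℤ_32


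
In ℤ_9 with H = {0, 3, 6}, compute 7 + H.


7 + H = {7 + h (mod 9) : h ∈ H}
7+0=7, 7+3=1, 7+6=4
7 + H = {1, 4, 7} = 1 + H

7 + H = {1, 4, 7}


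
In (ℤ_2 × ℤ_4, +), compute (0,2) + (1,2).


Operation: componentwise addition mod (2, 4)
(0,2) + (1,2) = ((a₁+b₁) mod 2, (a₂+b₂) mod 4) with a = (0,2), b = (1,2)

(0,2) + (1,2) = (1,0)


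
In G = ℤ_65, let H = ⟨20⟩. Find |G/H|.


|⟨20⟩| = n / gcd(20, 65) = 65 / 5 = 13
H is normal (ℤ_65 is abelian).
|G/H| = |G| / |H| = 65 / 13 = 5

|G/H| = 5


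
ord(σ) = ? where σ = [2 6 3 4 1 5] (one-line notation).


Cycle decomposition: (1 2 6 5)
Cycle lengths: 4
Order = lcm(4) = 4

ord(σ) = 4


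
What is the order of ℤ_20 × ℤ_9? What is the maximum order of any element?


|ℤ_20 × ℤ_9| = 20 × 9 = 180
Max element order = lcm(20,9) = 180
Cyclic? Yes (gcd=1)

|ℤ_20×ℤ_9| = 180, max element order = 180


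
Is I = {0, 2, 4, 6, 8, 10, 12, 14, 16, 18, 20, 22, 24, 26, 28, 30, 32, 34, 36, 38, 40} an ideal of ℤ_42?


Check ideal conditions for I = {0, 2, 4, 6, 8, 10, 12, 14, 16, 18, 20, 22, 24, 26, 28, 30, 32, 34, 36, 38, 40} in ℤ_42:
(1) I is an additive subgroup? Yes
(2) For r ∈ ℤ_42 and a ∈ I: r·a ∈ I? Yes

Yes, I is an ideal of ℤ_42


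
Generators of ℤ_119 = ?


g generates ℤ_n iff gcd(g,n) = 1
Prime factors of 119: 7, 17
Generators are g ∈ {1,...,118} not divisible by any of these primes.
Generators: {1, 2, 3, 4, 5, 6, 8, 9, 10, 11, 12, 13, 15, 16, 18, 19, 20, 22, 23, 24, 25, 26, 27, 29, 30, 31, 32, 33, 36, 37, 38, 39, 40, 41, 43, 44, 45, 46, 47, 48, 50, 52, 53, 54, 55, 57, 58, 59, 60, 61, 62, 64, 65, 66, 67, 69, 71, 72, 73, 74, 75, 76, 78, 79, 80, 81, 82, 83, 86, 87, 88, 89, 90, 92, 93, 94, 95, 96, 97, 99, 100, 101, 103, 104, 106, 107, 108, 109, 110, 111, 113, 114, 115, 116, 117, 118}
Number of generators = φ(119) = 96

Generators of ℤ_119 = {1, 2, 3, 4, 5, 6, 8, 9, 10, 11, 12, 13, 15, 16, 18, 19, 20, 22, 23, 24, 25, 26, 27, 29, 30, 31, 32, 33, 36, 37, 38, 39, 40, 41, 43, 44, 45, 46, 47, 48, 50, 52, 53, 54, 55, 57, 58, 59, 60, 61, 62, 64, 65, 66, 67, 69, 71, 72, 73, 74, 75, 76, 78, 79, 80, 81, 82, 83, 86, 87, 88, 89, 90, 92, 93, 94, 95, 96, 97, 99, 100, 101, 103, 104, 106, 107, 108, 109, 110, 111, 113, 114, 115, 116, 117, 118}


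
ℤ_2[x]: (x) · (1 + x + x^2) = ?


Expand and collect like terms; reduce coefficients mod 2:
x^0: 0·1 = 0 ≡ 0 (mod 2)
x^1: 0·1 + 1·1 = 1 ≡ 1 (mod 2)
x^2: 0·1 + 1·1 = 1 ≡ 1 (mod 2)
x^3: 1·1 = 1 ≡ 1 (mod 2)
Result: x + x^2 + x^3

f · g = x + x^2 + x^3


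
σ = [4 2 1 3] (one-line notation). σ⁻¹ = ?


To find σ⁻¹, swap domain and range:
σ(1) = 4 → σ⁻¹(4) = 1
σ(2) = 2 → σ⁻¹(2) = 2
σ(3) = 1 → σ⁻¹(1) = 3
σ(4) = 3 → σ⁻¹(3) = 4

σ⁻¹ = [3 2 4 1]


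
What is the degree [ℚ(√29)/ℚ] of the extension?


√29 has minimal polynomial x² - 29 (irreducible over ℚ since 29 is squarefree)

[ℚ(√29)/ℚ] = 2


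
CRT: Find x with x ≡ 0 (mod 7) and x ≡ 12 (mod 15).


m₁ = 7, m₂ = 15, gcd = 1, so CRT applies. M = m₁·m₂ = 105
Let M₁ = M/m₁ = 15, M₂ = M/m₂ = 7
Find y₁ ≡ M₁⁻¹ (mod m₁): 15⁻¹ ≡ 1 (mod 7)
Find y₂ ≡ M₂⁻¹ (mod m₂): 7⁻¹ ≡ 13 (mod 15)
x = a₁·M₁·y₁ + a₂·M₂·y₂ = 0·15·1 + 12·7·13 = 1092
Reduce mod 105: x ≡ 42
Check: 42 mod 7 = 0 ✓, 42 mod 15 = 12 ✓

x ≡ 42 (mod 105)


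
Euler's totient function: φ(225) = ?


Factor n: 225 = 3^2 × 5^2
φ(n) = n · ∏(1 - 1/p) over distinct primes p | n
φ(225) = 225 · (1 - 1/3) · (1 - 1/5) = 120

φ(225) = 120


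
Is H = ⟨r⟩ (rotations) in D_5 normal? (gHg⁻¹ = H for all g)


H = ⟨r⟩ (rotations) in D_5
The rotation subgroup ⟨r⟩ has index 2 in D_5, so it is normal

Yes, normal subgroup


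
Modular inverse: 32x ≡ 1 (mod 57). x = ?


Use the extended Euclidean algorithm to write 1 = 32·s + 57·t; then s mod 57 is the inverse.
Euclidean algorithm:
  32 = 0·57 + 32
  57 = 1·32 + 25
  32 = 1·25 + 7
  25 = 3·7 + 4
  7 = 1·4 + 3
  4 = 1·3 + 1
  3 = 3·1 + 0
gcd(32,57) = 1
Back-substitution gives: 32·(-16) + 57·(9) = 1
So 32⁻¹ ≡ -16 ≡ 41 (mod 57)
Check: 32 × 41 = 1312 ≡ 1 (mod 57) ✓

32⁻¹ ≡ 41 (mod 57)


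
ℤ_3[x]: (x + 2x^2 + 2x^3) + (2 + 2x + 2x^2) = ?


Add coefficients mod 3:
x^0: 0 + 2 = 2 (mod 3)
x^1: 1 + 2 = 0 (mod 3)
x^2: 2 + 2 = 1 (mod 3)
x^3: 2 + 0 = 2 (mod 3)
Result: 2 + x^2 + 2x^3

f + g = 2 + x^2 + 2x^3


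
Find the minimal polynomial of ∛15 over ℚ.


∛15 satisfies x³ - 15 = 0, irreducible over ℚ (no rational root; 15 is not a perfect cube)

Minimal polynomial: x³ - 15


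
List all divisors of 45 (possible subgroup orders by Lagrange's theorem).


Lagrange's theorem: |H| divides |G|
|G| = 45
Divisors of 45: 1, 3, 5, 9, 15, 45

Possible subgroup orders: {1, 3, 5, 9, 15, 45}


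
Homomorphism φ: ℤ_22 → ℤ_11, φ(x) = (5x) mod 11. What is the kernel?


Kernel = preimage of identity
ker(φ) = {x ∈ ℤ_22 : 5x ≡ 0 (mod 11)}. Since 11 | 22, φ is well-defined. The kernel is the cyclic subgroup ⟨11⟩ of ℤ_22 (order 2), i.e. {0, 11}

ker(φ) = {0, 11}


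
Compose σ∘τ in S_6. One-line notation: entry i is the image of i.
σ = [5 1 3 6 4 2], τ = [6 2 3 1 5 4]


σ∘τ: apply τ first, then σ
1 →τ 6 →σ 2
2 →τ 2 →σ 1
3 →τ 3 →σ 3
4 →τ 1 →σ 5
5 →τ 5 →σ 4
6 →τ 4 →σ 6

σ∘τ = [2 1 3 5 4 6]


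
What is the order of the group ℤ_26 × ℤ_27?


|A × B| = |A| · |B|
|ℤ_26 × ℤ_27| = 26 × 27 = 702

|ℤ_26 × ℤ_27| = 702


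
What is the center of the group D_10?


Z(G) = {g ∈ G | gx = xg for all x ∈ G}
For even n, Z(D_n) = {e, r^(n/2)}: the 180° rotation r^5 commutes with every reflection and rotation

Z(D_10) = {e, r^5}


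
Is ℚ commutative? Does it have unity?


ℚ is a field: commutative, has unity, every nonzero element is a unit (hence an integral domain)
Commutative: Yes
Integral domain: Yes
Has unity: Yes

ℚ: Commutative=Yes, Unity=Yes


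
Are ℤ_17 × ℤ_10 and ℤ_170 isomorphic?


Comparing ℤ_17 × ℤ_10 and ℤ_170:
gcd(17,10) = 1, so ℤ_17 × ℤ_10 ≅ ℤ_170 (CRT)

Yes, ℤ_17 × ℤ_10 ≅ ℤ_170


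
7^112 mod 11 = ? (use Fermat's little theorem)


Fermat's little theorem: if p is prime and gcd(a,p)=1, then a^(p-1) ≡ 1 (mod p)
p = 11 is prime, gcd(7,11) = 1
Reduce exponent: 112 mod 10 = 2
So 7^112 ≡ 7^2 (mod 11)
7^2 mod 11 = 5

7^112 ≡ 5 (mod 11)


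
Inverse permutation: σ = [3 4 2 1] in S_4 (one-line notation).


To find σ⁻¹, swap domain and range:
σ(1) = 3 → σ⁻¹(3) = 1
σ(2) = 4 → σ⁻¹(4) = 2
σ(3) = 2 → σ⁻¹(2) = 3
σ(4) = 1 → σ⁻¹(1) = 4

σ⁻¹ = [4 3 1 2]


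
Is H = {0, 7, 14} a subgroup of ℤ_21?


Subgroup test for H = {0, 7, 14} in (ℤ_21, +):
(1) 0 ∈ H? Yes
(2) Closure: for all a,b ∈ H, (a+b) mod 21 ∈ H? Yes
(3) Inverses: for all a ∈ H, -a mod 21 ∈ H? Yes

Yes, H is a subgroup of ℤ_21


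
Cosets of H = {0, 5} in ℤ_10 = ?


H = {0, 5}, |H| = 2
Number of cosets = |G|/|H| = 10/2 = 5
0 + H = {0, 5}
1 + H = {1, 6}
2 + H = {2, 7}
3 + H = {3, 8}
4 + H = {4, 9}

Cosets: 0+H={0,5}; 1+H={1,6}; 2+H={2,7}; 3+H={3,8}; 4+H={4,9}


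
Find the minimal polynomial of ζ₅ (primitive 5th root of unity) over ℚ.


ζ₅ is a root of Φ₅(x) = x⁴ + x³ + x² + x + 1, irreducible over ℚ

Minimal polynomial: x⁴ + x³ + x² + x + 1


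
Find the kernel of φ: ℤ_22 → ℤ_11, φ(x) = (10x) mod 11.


Kernel = preimage of identity
ker(φ) = {x ∈ ℤ_22 : 10x ≡ 0 (mod 11)}. Since 11 | 22, φ is well-defined. The kernel is the cyclic subgroup ⟨11⟩ of ℤ_22 (order 2), i.e. {0, 11}

ker(φ) = {0, 11}


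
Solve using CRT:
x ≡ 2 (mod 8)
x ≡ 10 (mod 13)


m₁ = 8, m₂ = 13, gcd = 1, so CRT applies. M = m₁·m₂ = 104
Let M₁ = M/m₁ = 13, M₂ = M/m₂ = 8
Find y₁ ≡ M₁⁻¹ (mod m₁): 13⁻¹ ≡ 5 (mod 8)
Find y₂ ≡ M₂⁻¹ (mod m₂): 8⁻¹ ≡ 5 (mod 13)
x = a₁·M₁·y₁ + a₂·M₂·y₂ = 2·13·5 + 10·8·5 = 530
Reduce mod 104: x ≡ 10
Check: 10 mod 8 = 2 ✓, 10 mod 13 = 10 ✓

x ≡ 10 (mod 104)


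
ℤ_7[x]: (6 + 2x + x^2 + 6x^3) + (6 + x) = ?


Add coefficients mod 7:
x^0: 6 + 6 = 5 (mod 7)
x^1: 2 + 1 = 3 (mod 7)
x^2: 1 + 0 = 1 (mod 7)
x^3: 6 + 0 = 6 (mod 7)
Result: 5 + 3x + x^2 + 6x^3

f + g = 5 + 3x + x^2 + 6x^3


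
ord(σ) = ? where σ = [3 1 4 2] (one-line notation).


Cycle decomposition: (1 3 4 2)
Cycle lengths: 4
Order = lcm(4) = 4

ord(σ) = 4


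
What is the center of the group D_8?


Z(G) = {g ∈ G | gx = xg for all x ∈ G}
For even n, Z(D_n) = {e, r^(n/2)}: the 180° rotation r^4 commutes with every reflection and rotation

Z(D_8) = {e, r^4}


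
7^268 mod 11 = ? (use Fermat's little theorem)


Fermat's little theorem: if p is prime and gcd(a,p)=1, then a^(p-1) ≡ 1 (mod p)
p = 11 is prime, gcd(7,11) = 1
Reduce exponent: 268 mod 10 = 8
So 7^268 ≡ 7^8 (mod 11)
7^8 mod 11 = 9

7^268 ≡ 9 (mod 11)


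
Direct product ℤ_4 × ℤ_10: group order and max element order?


|ℤ_4 × ℤ_10| = 4 × 10 = 40
Max element order = lcm(4,10) = 20
Cyclic? No (gcd=2)

|ℤ_4×ℤ_10| = 40, max element order = 20


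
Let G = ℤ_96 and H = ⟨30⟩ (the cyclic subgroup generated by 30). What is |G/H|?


|⟨30⟩| = n / gcd(30, 96) = 96 / 6 = 16
H is normal (ℤ_96 is abelian).
|G/H| = |G| / |H| = 96 / 16 = 6

|G/H| = 6


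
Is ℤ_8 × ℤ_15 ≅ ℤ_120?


Comparing ℤ_8 × ℤ_15 and ℤ_120:
gcd(8,15) = 1, so ℤ_8 × ℤ_15 ≅ ℤ_120 (CRT)

Yes, ℤ_8 × ℤ_15 ≅ ℤ_120


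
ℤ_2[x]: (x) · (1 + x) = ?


Expand and collect like terms; reduce coefficients mod 2:
x^0: 0·1 = 0 ≡ 0 (mod 2)
x^1: 0·1 + 1·1 = 1 ≡ 1 (mod 2)
x^2: 1·1 = 1 ≡ 1 (mod 2)
Result: x + x^2

f · g = x + x^2


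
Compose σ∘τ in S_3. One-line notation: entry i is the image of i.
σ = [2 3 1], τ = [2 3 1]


σ∘τ: apply τ first, then σ
1 →τ 2 →σ 3
2 →τ 3 →σ 1
3 →τ 1 →σ 2

σ∘τ = [3 1 2]


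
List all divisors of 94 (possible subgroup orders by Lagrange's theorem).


Lagrange's theorem: |H| divides |G|
|G| = 94
Divisors of 94: 1, 2, 47, 94

Possible subgroup orders: {1, 2, 47, 94}


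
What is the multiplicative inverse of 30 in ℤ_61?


Use the extended Euclidean algorithm to write 1 = 30·s + 61·t; then s mod 61 is the inverse.
Euclidean algorithm:
  30 = 0·61 + 30
  61 = 2·30 + 1
  30 = 30·1 + 0
gcd(30,61) = 1
Back-substitution gives: 30·(-2) + 61·(1) = 1
So 30⁻¹ ≡ -2 ≡ 59 (mod 61)
Check: 30 × 59 = 1770 ≡ 1 (mod 61) ✓

30⁻¹ ≡ 59 (mod 61)


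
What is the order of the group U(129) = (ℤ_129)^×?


U(n) is the group of units mod n; |U(n)| = φ(n)
|U(129)| = φ(129) = 84

|U(129) = (ℤ_129)^×| = 84


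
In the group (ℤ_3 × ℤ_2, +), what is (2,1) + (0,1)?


Operation: componentwise addition mod (3, 2)
(2,1) + (0,1) = ((a₁+b₁) mod 3, (a₂+b₂) mod 2) with a = (2,1), b = (0,1)

(2,1) + (0,1) = (2,0)


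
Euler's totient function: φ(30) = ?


φ(n) = count of k ∈ {1,...,n} with gcd(k,n)=1
Coprimes to 30: {1, 7, 11, 13, 17, 19, 23, 29}
Count: 8

φ(30) = 8


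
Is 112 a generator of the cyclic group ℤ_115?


g generates ℤ_n iff gcd(g, n) = 1
gcd(112, 115) = 1
Since gcd = 1, 112 is a generator.

Yes, 112 generates ℤ_115


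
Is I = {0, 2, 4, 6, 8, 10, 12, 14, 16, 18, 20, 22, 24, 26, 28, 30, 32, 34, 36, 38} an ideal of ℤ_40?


Check ideal conditions for I = {0, 2, 4, 6, 8, 10, 12, 14, 16, 18, 20, 22, 24, 26, 28, 30, 32, 34, 36, 38} in ℤ_40:
(1) I is an additive subgroup? Yes
(2) For r ∈ ℤ_40 and a ∈ I: r·a ∈ I? Yes

Yes, I is an ideal of ℤ_40


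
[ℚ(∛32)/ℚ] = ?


∛32 has minimal polynomial x³ - 32 (irreducible over ℚ since 32 is not a perfect cube)

[ℚ(∛32)/ℚ] = 3


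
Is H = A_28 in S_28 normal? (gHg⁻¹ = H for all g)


H = A_28 in S_28
A_28 has index 2 in S_28, and every subgroup of index 2 is normal

Yes, normal subgroup


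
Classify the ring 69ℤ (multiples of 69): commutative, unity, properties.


69ℤ is a commutative ring under +,× but has no multiplicative identity (1 ∉ 69ℤ); it has no zero divisors, but without unity it is not an integral domain
Commutative: Yes
Integral domain: No
Has unity: No

69ℤ (multiples of 69): Commutative=Yes, Unity=No


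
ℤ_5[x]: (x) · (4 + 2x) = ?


Expand and collect like terms; reduce coefficients mod 5:
x^0: 0·4 = 0 ≡ 0 (mod 5)
x^1: 0·2 + 1·4 = 4 ≡ 4 (mod 5)
x^2: 1·2 = 2 ≡ 2 (mod 5)
Result: 4x + 2x^2

f · g = 4x + 2x^2


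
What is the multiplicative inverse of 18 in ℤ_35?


Use the extended Euclidean algorithm to write 1 = 18·s + 35·t; then s mod 35 is the inverse.
Euclidean algorithm:
  18 = 0·35 + 18
  35 = 1·18 + 17
  18 = 1·17 + 1
  17 = 17·1 + 0
gcd(18,35) = 1
Back-substitution gives: 18·(2) + 35·(-1) = 1
So 18⁻¹ ≡ 2 ≡ 2 (mod 35)
Check: 18 × 2 = 36 ≡ 1 (mod 35) ✓

18⁻¹ ≡ 2 (mod 35)


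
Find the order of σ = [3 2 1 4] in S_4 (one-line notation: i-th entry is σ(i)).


Cycle decomposition: (1 3)
Cycle lengths: 2
Order = lcm(2) = 2

ord(σ) = 2


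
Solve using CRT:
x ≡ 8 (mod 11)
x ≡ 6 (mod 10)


m₁ = 11, m₂ = 10, gcd = 1, so CRT applies. M = m₁·m₂ = 110
Let M₁ = M/m₁ = 10, M₂ = M/m₂ = 11
Find y₁ ≡ M₁⁻¹ (mod m₁): 10⁻¹ ≡ 10 (mod 11)
Find y₂ ≡ M₂⁻¹ (mod m₂): 11⁻¹ ≡ 1 (mod 10)
x = a₁·M₁·y₁ + a₂·M₂·y₂ = 8·10·10 + 6·11·1 = 866
Reduce mod 110: x ≡ 96
Check: 96 mod 11 = 8 ✓, 96 mod 10 = 6 ✓

x ≡ 96 (mod 110)


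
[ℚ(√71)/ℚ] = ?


√71 has minimal polynomial x² - 71 (irreducible over ℚ since 71 is squarefree)

[ℚ(√71)/ℚ] = 2


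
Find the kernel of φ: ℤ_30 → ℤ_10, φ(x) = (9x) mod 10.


Kernel = preimage of identity
ker(φ) = {x ∈ ℤ_30 : 9x ≡ 0 (mod 10)}. Since 10 | 30, φ is well-defined. The kernel is the cyclic subgroup ⟨10⟩ of ℤ_30 (order 3), i.e. {0, 10, 20}

ker(φ) = {0, 10, 20}


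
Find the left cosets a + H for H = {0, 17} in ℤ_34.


H = {0, 17}, |H| = 2
Number of cosets = |G|/|H| = 34/2 = 17
0 + H = {0, 17}
1 + H = {1, 18}
2 + H = {2, 19}
3 + H = {3, 20}
4 + H = {4, 21}
5 + H = {5, 22}
6 + H = {6, 23}
7 + H = {7, 24}
8 + H = {8, 25}
9 + H = {9, 26}
10 + H = {10, 27}
11 + H = {11, 28}
12 + H = {12, 29}
13 + H = {13, 30}
14 + H = {14, 31}
15 + H = {15, 32}
16 + H = {16, 33}

Cosets: 0+H={0,17}; 1+H={1,18}; 2+H={2,19}; 3+H={3,20}; 4+H={4,21}; 5+H={5,22}; 6+H={6,23}; 7+H={7,24}; 8+H={8,25}; 9+H={9,26}; 10+H={10,27}; 11+H={11,28}; 12+H={12,29}; 13+H={13,30}; 14+H={14,31}; 15+H={15,32}; 16+H={16,33}


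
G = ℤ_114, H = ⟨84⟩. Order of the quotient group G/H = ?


|⟨84⟩| = n / gcd(84, 114) = 114 / 6 = 19
H is normal (ℤ_114 is abelian).
|G/H| = |G| / |H| = 114 / 19 = 6

|G/H| = 6


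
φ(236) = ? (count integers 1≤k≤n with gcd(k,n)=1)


Factor n: 236 = 2^2 × 59
φ(n) = n · ∏(1 - 1/p) over distinct primes p | n
φ(236) = 236 · (1 - 1/2) · (1 - 1/59) = 116

φ(236) = 116
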